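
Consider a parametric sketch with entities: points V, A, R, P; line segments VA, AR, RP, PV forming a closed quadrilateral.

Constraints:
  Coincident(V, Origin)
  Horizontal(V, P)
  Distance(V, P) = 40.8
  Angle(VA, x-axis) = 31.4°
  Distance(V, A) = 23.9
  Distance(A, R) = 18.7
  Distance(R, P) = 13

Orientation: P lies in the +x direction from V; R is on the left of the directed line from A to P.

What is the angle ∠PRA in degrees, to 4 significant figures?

96.20°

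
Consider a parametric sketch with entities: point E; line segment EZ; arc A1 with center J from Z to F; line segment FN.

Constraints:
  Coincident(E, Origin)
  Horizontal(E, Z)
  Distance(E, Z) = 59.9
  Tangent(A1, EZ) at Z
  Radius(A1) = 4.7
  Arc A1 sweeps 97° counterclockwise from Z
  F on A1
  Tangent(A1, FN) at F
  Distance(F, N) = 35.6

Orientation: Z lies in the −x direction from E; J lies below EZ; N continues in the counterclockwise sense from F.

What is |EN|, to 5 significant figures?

72.637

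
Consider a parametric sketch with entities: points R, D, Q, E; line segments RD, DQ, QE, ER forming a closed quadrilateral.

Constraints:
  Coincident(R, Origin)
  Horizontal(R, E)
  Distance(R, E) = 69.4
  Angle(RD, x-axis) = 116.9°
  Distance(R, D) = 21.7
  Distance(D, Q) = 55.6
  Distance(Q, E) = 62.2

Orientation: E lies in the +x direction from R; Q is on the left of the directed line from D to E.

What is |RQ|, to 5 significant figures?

62.771

Checks: |DQ| = 55.60 ✓; |QE| = 62.20 ✓.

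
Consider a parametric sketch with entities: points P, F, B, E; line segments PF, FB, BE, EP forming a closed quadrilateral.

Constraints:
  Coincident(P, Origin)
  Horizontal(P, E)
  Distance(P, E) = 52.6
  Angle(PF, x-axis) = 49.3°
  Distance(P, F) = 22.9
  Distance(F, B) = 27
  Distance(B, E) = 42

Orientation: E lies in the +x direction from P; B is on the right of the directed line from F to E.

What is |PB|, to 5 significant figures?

15.015

P is at the origin; PE is horizontal with |PE| = 52.6 and E in +x, so E = (52.6, 0). PF runs at 49.3° with |PF| = 22.9, so F = (14.933, 17.361). B is determined by |FB| = 27.0 and |BE| = 42.0 together: it lies at the intersection of circle(F, 27.0) and circle(E, 42.0). With |FE| = 41.475, the foot of the radical line on FE is 8.2605 from F and the perpendicular offset is √(27.0² − 8.2605²) = 25.705. Taking the right-of-FE solution: B = (11.675, -9.4414).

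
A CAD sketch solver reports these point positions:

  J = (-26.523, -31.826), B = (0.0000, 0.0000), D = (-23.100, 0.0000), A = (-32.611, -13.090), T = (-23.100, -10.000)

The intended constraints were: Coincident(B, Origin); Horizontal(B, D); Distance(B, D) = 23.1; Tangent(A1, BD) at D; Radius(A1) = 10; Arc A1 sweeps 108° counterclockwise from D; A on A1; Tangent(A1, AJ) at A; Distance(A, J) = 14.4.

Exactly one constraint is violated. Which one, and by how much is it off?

Distance(A, J) = 14.4 — off by 5.30.

B = (0.00, 0.00) ✓; B.y = 0.00, D.y = 0.00 ✓; |BD| = 23.10 ✓; ∠(TD, DB) = 90.00° ✓; |TD| = 10.00 ✓; bearing(T→A) − bearing(T→D) = 108.0° ✓; |TA| = 10.00 ✓; ∠(TA, AJ) = 90.00° ✓; |AJ| = 19.70 ✗.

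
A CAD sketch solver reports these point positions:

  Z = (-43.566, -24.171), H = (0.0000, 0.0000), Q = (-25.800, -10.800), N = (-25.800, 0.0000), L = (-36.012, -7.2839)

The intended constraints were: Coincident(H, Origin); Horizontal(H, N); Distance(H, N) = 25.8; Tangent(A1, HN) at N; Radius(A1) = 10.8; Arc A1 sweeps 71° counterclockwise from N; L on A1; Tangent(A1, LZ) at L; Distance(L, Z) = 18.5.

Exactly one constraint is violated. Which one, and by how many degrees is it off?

Tangent(A1, LZ) at L — off by 5.10°.

H = (0.00, 0.00) ✓; H.y = 0.00, N.y = 0.00 ✓; |HN| = 25.80 ✓; ∠(QN, NH) = 90.00° ✓; |QN| = 10.80 ✓; bearing(Q→L) − bearing(Q→N) = 71.00° ✓; |QL| = 10.80 ✓; ∠(QL, LZ) = 95.10° ✗; |LZ| = 18.50 ✓.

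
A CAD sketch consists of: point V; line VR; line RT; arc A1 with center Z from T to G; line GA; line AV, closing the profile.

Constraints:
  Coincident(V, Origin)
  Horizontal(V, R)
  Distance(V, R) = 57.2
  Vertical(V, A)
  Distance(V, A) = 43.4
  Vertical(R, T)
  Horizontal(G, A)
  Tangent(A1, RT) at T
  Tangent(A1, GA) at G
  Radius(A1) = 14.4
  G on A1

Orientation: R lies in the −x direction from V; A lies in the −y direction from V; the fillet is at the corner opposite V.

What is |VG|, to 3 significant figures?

61.0

V is at the origin; VR is horizontal with |VR| = 57.2 and R on the −x side, so R = (-57.2, 0.00). V and A share the same x with |VA| = 43.4 and A on the −y side, so A = (0.00, -43.4). The virtual corner opposite V is at (-57.2, -43.4). The tangent condition forces ZT to be normal to RT and tangency of A1 to GA means the radius ZG is perpendicular to GA, with radius 14.4, so the center Z sits 14.4 in from both sides at Z = (-42.8, -29.0). That places the tangent points at T = (-57.2, -29.0) on RT and G = (-42.8, -43.4) on GA. Then |VG| = |G − V| = 61.0.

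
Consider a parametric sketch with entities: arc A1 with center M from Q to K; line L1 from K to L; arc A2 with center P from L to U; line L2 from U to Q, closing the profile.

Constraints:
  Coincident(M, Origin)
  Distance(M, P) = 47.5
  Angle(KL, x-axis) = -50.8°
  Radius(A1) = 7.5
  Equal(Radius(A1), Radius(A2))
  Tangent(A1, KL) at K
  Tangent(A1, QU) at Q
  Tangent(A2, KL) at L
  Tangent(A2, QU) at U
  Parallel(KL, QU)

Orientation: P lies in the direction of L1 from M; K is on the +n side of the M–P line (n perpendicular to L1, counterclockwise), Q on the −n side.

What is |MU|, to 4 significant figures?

48.09

Tangency of A1 to both parallel lines with radius 7.5 puts K and Q at M ± 7.5·n: K = (5.812, 4.740), Q = (-5.812, -4.740). Equal radii place L and U the same way about P: L = P + 7.5·n = (35.83, -32.07), U = P − 7.5·n = (24.21, -41.55). Then |MU| = |U − M| = 48.09.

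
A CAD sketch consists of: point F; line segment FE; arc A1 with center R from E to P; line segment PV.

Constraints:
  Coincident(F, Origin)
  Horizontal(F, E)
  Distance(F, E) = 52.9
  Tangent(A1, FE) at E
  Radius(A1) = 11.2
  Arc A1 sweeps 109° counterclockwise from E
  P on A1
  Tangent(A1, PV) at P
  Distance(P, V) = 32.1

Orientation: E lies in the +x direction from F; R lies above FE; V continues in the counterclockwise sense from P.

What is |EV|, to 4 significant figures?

45.20

F is at the origin; F and E share the same y with |FE| = 52.9 and E on the +x side, so E = (52.90, 0.000). The tangent condition forces RE to be normal to FE, so R = E + (0, 11.2) = (52.90, 11.20). On A1, E sits at bearing -90° from R; a 109° counterclockwise sweep puts P at bearing 19°, so P = R + 11.2·(cos 19°, sin 19°) = (63.49, 14.85). The tangent condition forces RP to be normal to PV, so PV runs along (−sin 19°, cos 19°); with |PV| = 32.1, V = (53.04, 45.20). Then |EV| = |V − E| = 45.20.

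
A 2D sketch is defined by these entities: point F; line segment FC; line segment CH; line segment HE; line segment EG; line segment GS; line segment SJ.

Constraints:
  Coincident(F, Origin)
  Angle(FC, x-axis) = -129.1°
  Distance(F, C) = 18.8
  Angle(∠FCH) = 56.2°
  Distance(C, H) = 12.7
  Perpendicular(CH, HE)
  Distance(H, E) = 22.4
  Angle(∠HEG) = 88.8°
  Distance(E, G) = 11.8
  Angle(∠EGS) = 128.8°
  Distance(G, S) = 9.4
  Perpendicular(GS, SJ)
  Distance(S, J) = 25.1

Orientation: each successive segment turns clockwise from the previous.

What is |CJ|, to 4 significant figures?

15.07

∠EGS = 128.8° gives GS at -125.3° from the x-axis; with |GS| = 9.4, S = (3.620, -14.88). GS ⟂ SJ, so SJ runs at 144.7°; with |SJ| = 25.1, J = (-16.87, -0.3806). Then |CJ| = |J − C| = 15.07.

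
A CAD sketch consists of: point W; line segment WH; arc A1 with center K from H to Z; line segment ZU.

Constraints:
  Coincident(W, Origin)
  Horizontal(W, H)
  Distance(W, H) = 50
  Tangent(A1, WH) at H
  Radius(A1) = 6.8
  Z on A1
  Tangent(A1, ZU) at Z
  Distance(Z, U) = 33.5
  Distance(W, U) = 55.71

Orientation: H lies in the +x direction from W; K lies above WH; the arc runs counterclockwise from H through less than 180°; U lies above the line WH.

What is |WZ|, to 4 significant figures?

56.83

W is at the origin; W and H share the same y with |WH| = 50.0 and H on the +x side, so H = (50.00, 0.000). The tangent condition forces KH to be normal to WH, so K = H + (0, 6.8) = (50.00, 6.800). Since KZ ⟂ ZU (tangency), |KU| = √(6.8² + 33.5²) = 34.18 regardless of where Z sits on A1. So U lies on both circle(W, 55.71) and circle(K, 34.18); the above-WH intersection is U = (39.47, 39.32). Z is the foot of the tangent from U: Z = (55.92, 10.14).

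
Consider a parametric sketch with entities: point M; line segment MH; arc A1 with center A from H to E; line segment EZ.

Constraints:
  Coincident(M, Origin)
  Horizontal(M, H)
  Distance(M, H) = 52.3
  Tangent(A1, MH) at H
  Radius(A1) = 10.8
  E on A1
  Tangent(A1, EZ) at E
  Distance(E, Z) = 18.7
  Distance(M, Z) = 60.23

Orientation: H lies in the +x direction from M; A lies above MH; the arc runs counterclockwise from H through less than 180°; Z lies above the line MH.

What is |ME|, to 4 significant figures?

63.53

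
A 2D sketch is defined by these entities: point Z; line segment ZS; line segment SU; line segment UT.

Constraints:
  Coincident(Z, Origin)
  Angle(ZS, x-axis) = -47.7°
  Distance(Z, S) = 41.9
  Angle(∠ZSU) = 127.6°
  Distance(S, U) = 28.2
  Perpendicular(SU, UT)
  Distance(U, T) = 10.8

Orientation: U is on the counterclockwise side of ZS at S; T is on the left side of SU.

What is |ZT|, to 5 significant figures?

58.244

∠ZSU = 127.6°, so SU runs at -47.7° + (180° − 127.6°) = 4.7000° from the x-axis; with |SU| = 28.2, U = S + 28.2·(cos 4.7000°, sin 4.7000°) = (56.304, -28.680). The perpendicularity gives UT at right angles to SU; with |UT| = 10.8 on the left of SU, T = U + 10.8·(-0.081939, 0.99664) = (55.419, -17.916). Then |ZT| = |T − Z| = 58.244.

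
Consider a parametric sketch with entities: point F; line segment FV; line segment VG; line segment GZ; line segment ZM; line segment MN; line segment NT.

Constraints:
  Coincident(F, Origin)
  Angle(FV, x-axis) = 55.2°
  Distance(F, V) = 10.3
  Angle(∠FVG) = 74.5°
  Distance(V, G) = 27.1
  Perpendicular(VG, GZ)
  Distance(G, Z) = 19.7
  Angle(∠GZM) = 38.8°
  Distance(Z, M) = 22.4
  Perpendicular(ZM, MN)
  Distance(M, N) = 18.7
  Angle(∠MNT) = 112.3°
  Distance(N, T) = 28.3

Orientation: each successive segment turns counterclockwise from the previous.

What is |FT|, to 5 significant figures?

49.989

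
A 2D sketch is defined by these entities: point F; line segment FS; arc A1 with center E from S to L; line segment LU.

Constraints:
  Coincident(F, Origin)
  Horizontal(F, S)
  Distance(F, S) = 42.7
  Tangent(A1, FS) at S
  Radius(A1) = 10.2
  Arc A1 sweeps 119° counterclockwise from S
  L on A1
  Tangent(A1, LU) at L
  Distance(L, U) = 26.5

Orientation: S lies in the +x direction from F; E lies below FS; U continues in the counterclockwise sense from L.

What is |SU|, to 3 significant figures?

38.5

On A1, S sits at bearing 90° from E; a 119° counterclockwise sweep puts L at bearing 209°, so L = E + 10.2·(cos 209°, sin 209°) = (33.8, -15.1). Since A1 is tangent to LU there, EL ⟂ LU, so LU runs along (−sin 209°, cos 209°); with |LU| = 26.5, U = (46.6, -38.3). Then |SU| = |U − S| = 38.5.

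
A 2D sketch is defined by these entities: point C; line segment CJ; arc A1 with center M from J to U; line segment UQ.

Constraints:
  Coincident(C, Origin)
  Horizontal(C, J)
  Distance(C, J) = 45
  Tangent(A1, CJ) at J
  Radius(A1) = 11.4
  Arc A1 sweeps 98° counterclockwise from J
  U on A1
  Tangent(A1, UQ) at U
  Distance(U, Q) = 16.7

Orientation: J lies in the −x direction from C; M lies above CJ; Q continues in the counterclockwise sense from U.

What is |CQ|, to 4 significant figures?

46.59

C is at the origin; CJ is horizontal with |CJ| = 45.0 and J on the −x side, so J = (-45.00, 0.000). Since A1 is tangent to CJ there, MJ ⟂ CJ, so M = J + (0, 11.4) = (-45.00, 11.40). On A1, J sits at bearing -90° from M; a 98° counterclockwise sweep puts U at bearing 8°, so U = M + 11.4·(cos 8°, sin 8°) = (-33.71, 12.99). Since A1 is tangent to UQ there, MU ⟂ UQ, so UQ runs along (−sin 8°, cos 8°); with |UQ| = 16.7, Q = (-36.04, 29.52). Then |CQ| = |Q − C| = 46.59.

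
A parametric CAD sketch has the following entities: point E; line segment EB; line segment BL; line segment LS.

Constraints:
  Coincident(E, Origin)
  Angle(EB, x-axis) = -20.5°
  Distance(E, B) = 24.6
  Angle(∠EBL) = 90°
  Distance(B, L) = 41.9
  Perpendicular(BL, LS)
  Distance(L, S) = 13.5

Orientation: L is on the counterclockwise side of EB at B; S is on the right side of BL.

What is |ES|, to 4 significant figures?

56.63

E is at the origin; EB runs at -20.5° with length 24.6, so B = 24.6·(cos -20.5°, sin -20.5°) = (23.04, -8.615). ∠EBL = 90.0°, so BL runs at -20.5° + (180° − 90.0°) = 69.50° from the x-axis; with |BL| = 41.9, L = B + 41.9·(cos 69.50°, sin 69.50°) = (37.72, 30.63). BL is perpendicular to LS; with |LS| = 13.5 on the right of BL, S = L + 13.5·(0.9367, -0.3502) = (50.36, 25.90). Then |ES| = |S − E| = 56.63.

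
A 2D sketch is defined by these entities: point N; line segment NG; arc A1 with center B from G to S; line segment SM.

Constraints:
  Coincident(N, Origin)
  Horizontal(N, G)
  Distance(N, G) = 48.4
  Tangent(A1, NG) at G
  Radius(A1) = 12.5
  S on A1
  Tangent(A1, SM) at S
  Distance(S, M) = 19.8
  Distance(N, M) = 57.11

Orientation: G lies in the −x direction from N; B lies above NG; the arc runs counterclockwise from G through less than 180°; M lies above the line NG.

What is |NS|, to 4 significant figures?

40.79

Checks: |BS| = 12.50 ✓; ∠(BS, SM) = 90.00° ✓; |SM| = 19.80 ✓; |NM| = 57.11 ✓.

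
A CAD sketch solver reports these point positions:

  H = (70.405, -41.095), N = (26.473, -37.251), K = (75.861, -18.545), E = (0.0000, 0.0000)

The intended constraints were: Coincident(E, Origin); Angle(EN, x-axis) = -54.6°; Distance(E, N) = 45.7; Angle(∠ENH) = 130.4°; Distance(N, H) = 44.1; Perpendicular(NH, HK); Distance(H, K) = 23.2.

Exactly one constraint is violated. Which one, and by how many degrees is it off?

Perpendicular(NH, HK) — off by 8.60°.

E = (0.00, 0.00) ✓; EN at -54.60° ✓; |EN| = 45.70 ✓; ∠ENH = 130.4° ✓; |NH| = 44.10 ✓; ∠(NH, HK) = 81.40° ✗; |HK| = 23.20 ✓.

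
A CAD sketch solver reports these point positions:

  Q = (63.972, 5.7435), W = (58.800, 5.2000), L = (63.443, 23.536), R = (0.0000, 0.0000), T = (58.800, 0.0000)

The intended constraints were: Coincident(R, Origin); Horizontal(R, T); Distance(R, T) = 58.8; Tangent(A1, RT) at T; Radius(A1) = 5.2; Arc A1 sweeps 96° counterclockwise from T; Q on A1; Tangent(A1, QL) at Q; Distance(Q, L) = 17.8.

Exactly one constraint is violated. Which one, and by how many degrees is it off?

Tangent(A1, QL) at Q — off by 4.30°.

R = (0.00, 0.00) ✓; R.y = 0.00, T.y = 0.00 ✓; |RT| = 58.80 ✓; ∠(WT, TR) = 90.00° ✓; |WT| = 5.200 ✓; bearing(W→Q) − bearing(W→T) = 96.00° ✓; |WQ| = 5.200 ✓; ∠(WQ, QL) = 94.30° ✗; |QL| = 17.80 ✓.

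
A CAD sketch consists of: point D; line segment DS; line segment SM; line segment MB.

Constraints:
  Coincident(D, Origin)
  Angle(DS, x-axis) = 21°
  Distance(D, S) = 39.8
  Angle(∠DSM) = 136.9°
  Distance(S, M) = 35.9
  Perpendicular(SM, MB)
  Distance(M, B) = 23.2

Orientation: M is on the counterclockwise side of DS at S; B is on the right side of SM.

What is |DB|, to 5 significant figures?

82.216

D is at the origin; DS runs at 21.0° with length 39.8, so S = 39.8·(cos 21.0°, sin 21.0°) = (37.157, 14.263). ∠DSM = 136.9°, so SM runs at 21.0° + (180° − 136.9°) = 64.100° from the x-axis; with |SM| = 35.9, M = S + 35.9·(cos 64.100°, sin 64.100°) = (52.838, 46.557). SM is perpendicular to MB; with |MB| = 23.2 on the right of SM, B = M + 23.2·(0.89956, -0.43680) = (73.707, 36.423). Then |DB| = |B − D| = 82.216.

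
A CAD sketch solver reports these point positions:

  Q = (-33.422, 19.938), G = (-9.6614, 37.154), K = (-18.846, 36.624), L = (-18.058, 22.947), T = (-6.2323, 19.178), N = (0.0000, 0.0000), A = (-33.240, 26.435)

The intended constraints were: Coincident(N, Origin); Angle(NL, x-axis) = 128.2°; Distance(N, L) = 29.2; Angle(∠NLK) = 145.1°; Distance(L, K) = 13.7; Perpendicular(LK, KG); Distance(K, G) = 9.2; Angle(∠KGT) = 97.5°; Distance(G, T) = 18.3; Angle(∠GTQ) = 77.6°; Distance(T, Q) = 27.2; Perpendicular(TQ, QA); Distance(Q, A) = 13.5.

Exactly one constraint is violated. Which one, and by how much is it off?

Distance(Q, A) = 13.5 — off by 7.00.

N = (0.00, 0.00) ✓; NL at 128.2° ✓; |NL| = 29.20 ✓; ∠NLK = 145.1° ✓; |LK| = 13.70 ✓; ∠(LK, KG) = 89.99° ✓; |KG| = 9.200 ✓; ∠KGT = 97.50° ✓; |GT| = 18.30 ✓; ∠GTQ = 77.60° ✓; |TQ| = 27.20 ✓; ∠(TQ, QA) = 90.00° ✓; |QA| = 6.500 ✗.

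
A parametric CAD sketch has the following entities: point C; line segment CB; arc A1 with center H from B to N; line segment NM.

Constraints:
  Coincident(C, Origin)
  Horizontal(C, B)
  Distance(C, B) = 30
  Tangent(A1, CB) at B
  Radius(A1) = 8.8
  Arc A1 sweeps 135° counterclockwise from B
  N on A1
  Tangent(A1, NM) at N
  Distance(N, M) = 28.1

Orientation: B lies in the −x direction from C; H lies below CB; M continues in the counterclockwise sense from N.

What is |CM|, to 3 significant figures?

38.5

C is at the origin; CB is horizontal with |CB| = 30.0 and B on the −x side, so B = (-30.0, 0.00). The tangent condition forces HB to be normal to CB, so H = B + (0, -8.8) = (-30.0, -8.80). On A1, B sits at bearing 90° from H; a 135° counterclockwise sweep puts N at bearing 225°, so N = H + 8.8·(cos 225°, sin 225°) = (-36.2, -15.0). The tangent condition forces HN to be normal to NM, so NM runs along (−sin 225°, cos 225°); with |NM| = 28.1, M = (-16.4, -34.9). Then |CM| = |M − C| = 38.5.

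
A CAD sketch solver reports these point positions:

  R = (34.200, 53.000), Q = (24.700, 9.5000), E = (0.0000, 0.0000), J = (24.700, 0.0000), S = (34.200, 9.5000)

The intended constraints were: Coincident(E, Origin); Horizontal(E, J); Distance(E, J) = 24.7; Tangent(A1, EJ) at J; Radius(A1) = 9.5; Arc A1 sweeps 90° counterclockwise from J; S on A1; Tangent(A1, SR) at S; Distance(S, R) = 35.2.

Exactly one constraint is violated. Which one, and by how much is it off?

Distance(S, R) = 35.2 — off by 8.30.

E = (0.00, 0.00) ✓; E.y = 0.00, J.y = 0.00 ✓; |EJ| = 24.70 ✓; ∠(QJ, JE) = 90.00° ✓; |QJ| = 9.500 ✓; bearing(Q→S) − bearing(Q→J) = 90.00° ✓; |QS| = 9.500 ✓; ∠(QS, SR) = 90.00° ✓; |SR| = 43.50 ✗.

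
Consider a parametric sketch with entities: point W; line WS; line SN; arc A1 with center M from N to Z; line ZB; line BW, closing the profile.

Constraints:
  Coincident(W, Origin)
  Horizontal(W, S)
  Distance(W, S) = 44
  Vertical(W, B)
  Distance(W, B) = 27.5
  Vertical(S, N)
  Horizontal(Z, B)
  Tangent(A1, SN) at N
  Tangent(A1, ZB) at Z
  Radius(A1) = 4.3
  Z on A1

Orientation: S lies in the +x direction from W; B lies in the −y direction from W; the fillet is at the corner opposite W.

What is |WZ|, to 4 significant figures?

48.29

W is at the origin; WS is horizontal with |WS| = 44.0 and S on the +x side, so S = (44.00, 0.000). W and B share the same x with |WB| = 27.5 and B on the −y side, so B = (0.000, -27.50). The virtual corner opposite W is at (44.00, -27.50). The tangent condition forces MN to be normal to SN and tangency of A1 to ZB means the radius MZ is perpendicular to ZB, with radius 4.3, so the center M sits 4.3 in from both sides at M = (39.70, -23.20). That places the tangent points at N = (44.00, -23.20) on SN and Z = (39.70, -27.50) on ZB. Then |WZ| = |Z − W| = 48.29.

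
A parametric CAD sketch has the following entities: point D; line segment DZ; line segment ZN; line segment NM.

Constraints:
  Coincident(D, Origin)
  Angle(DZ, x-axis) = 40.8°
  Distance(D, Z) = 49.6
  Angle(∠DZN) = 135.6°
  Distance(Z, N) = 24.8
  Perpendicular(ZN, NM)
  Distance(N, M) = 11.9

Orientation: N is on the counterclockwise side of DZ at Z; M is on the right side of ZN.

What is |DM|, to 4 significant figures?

76.16

∠DZN = 135.6°, so ZN runs at 40.8° + (180° − 135.6°) = 85.20° from the x-axis; with |ZN| = 24.8, N = Z + 24.8·(cos 85.20°, sin 85.20°) = (39.62, 57.12). The perpendicularity gives NM at right angles to ZN; with |NM| = 11.9 on the right of ZN, M = N + 11.9·(0.9965, -0.08368) = (51.48, 56.13). Then |DM| = |M − D| = 76.16.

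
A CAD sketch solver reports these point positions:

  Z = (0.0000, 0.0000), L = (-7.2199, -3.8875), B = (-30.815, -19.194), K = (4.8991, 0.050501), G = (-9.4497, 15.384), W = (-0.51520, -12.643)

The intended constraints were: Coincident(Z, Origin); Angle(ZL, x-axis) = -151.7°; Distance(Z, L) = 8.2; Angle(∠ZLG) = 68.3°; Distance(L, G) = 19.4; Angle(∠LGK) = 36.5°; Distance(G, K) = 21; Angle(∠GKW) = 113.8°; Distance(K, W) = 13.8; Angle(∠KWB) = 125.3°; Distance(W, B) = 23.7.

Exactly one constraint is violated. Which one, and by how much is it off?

Distance(W, B) = 23.7 — off by 7.30.

Z = (0.00, 0.00) ✓; ZL at -151.7° ✓; |ZL| = 8.200 ✓; ∠ZLG = 68.30° ✓; |LG| = 19.40 ✓; ∠LGK = 36.50° ✓; |GK| = 21.00 ✓; ∠GKW = 113.8° ✓; |KW| = 13.80 ✓; ∠KWB = 125.3° ✓; |WB| = 31.00 ✗.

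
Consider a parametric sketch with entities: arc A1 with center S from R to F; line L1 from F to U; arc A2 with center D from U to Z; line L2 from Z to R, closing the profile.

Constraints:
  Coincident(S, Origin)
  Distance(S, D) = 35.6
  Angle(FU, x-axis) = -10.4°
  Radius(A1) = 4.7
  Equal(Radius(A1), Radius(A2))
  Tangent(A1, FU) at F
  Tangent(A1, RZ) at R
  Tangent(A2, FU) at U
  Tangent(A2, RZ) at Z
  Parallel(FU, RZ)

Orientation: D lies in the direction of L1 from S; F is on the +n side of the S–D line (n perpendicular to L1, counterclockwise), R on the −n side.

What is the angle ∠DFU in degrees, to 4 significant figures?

7.521°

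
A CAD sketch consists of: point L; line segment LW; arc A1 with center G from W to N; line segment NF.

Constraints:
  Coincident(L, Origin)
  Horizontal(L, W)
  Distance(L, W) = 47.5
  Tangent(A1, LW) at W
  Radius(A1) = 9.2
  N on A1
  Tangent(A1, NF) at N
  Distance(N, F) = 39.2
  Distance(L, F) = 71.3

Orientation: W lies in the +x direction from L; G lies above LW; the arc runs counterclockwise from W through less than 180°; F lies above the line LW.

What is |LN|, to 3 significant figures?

57.6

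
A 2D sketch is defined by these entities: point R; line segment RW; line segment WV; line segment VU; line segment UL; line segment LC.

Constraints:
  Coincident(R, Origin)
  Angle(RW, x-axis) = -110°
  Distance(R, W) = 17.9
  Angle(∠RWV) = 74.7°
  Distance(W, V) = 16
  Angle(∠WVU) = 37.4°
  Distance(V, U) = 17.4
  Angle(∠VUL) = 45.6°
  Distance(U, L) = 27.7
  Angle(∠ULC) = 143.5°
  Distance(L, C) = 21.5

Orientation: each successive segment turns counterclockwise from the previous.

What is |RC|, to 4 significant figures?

52.18

R is at the origin; RW runs at -110.0° with length 17.9, so W = (-6.122, -16.82). ∠RWV = 74.7° gives WV at -4.700° from the x-axis; with |WV| = 16.0, V = (9.824, -18.13). ∠WVU = 37.4° gives VU at 137.9° from the x-axis; with |VU| = 17.4, U = (-3.086, -6.466). ∠VUL = 45.6° gives UL at -87.70° from the x-axis; with |UL| = 27.7, L = (-1.975, -34.14). ∠ULC = 143.5° gives LC at -51.20° from the x-axis; with |LC| = 21.5, C = (11.50, -50.90). Then |RC| = |C − R| = 52.18.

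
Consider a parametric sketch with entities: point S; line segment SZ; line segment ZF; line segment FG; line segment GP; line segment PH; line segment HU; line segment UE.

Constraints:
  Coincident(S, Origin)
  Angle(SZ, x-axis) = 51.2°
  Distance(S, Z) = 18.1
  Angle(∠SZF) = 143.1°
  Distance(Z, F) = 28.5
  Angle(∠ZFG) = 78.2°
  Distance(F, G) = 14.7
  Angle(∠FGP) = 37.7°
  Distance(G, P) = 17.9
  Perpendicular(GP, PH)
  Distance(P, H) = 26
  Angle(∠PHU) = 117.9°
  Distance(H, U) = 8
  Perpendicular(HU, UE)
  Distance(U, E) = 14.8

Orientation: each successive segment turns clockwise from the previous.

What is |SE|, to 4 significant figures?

53.75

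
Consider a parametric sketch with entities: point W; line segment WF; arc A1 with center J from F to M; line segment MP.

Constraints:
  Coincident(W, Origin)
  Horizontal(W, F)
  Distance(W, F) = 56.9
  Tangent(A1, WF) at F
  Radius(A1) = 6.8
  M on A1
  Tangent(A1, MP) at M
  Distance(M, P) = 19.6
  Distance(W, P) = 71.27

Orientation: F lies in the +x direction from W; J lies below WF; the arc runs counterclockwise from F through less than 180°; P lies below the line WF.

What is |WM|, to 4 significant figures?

53.61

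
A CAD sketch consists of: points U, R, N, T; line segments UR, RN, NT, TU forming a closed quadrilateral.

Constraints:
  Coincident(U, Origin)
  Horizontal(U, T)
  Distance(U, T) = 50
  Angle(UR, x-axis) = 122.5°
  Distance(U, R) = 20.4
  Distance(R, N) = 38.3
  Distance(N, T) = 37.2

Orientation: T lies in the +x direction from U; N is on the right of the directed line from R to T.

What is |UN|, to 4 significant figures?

18.47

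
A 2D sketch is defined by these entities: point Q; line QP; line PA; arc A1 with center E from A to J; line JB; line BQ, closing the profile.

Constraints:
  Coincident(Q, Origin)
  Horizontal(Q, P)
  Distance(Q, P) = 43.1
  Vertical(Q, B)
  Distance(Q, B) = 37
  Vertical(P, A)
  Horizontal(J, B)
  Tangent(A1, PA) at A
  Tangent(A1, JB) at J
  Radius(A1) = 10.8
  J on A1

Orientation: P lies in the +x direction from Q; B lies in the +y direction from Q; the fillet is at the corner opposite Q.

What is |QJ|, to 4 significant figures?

49.12

The virtual corner opposite Q is at (43.10, 37.00). Since A1 is tangent to PA there, EA ⟂ PA and since A1 is tangent to JB there, EJ ⟂ JB, with radius 10.8, so the center E sits 10.8 in from both sides at E = (32.30, 26.20). That places the tangent points at A = (43.10, 26.20) on PA and J = (32.30, 37.00) on JB. Then |QJ| = |J − Q| = 49.12.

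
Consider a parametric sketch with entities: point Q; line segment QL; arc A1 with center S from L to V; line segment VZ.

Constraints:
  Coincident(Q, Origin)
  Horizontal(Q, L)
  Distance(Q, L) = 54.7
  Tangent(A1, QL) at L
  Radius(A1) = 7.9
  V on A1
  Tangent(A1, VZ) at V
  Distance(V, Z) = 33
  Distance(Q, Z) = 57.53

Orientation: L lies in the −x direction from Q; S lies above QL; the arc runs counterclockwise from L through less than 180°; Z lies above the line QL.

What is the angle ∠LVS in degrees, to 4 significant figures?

49.29°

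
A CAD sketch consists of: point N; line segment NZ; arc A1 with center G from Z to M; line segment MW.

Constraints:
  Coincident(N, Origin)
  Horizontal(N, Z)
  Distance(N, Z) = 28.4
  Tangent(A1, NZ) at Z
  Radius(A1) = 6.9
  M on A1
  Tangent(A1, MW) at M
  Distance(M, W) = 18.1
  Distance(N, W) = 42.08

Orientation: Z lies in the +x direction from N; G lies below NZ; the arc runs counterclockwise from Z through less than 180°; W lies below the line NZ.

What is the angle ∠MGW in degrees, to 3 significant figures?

69.1°

N is at the origin; N and Z share the same y with |NZ| = 28.4 and Z on the +x side, so Z = (28.4, 0.00). The tangent condition forces GZ to be normal to NZ, so G = Z + (0, -6.9) = (28.4, -6.90). Since GM ⟂ MW (tangency), |GW| = √(6.9² + 18.1²) = 19.4 regardless of where M sits on A1. So W lies on both circle(N, 42.08) and circle(G, 19.4); the below-NZ intersection is W = (33.4, -25.6). M is the foot of the tangent from W: M = (22.8, -10.9).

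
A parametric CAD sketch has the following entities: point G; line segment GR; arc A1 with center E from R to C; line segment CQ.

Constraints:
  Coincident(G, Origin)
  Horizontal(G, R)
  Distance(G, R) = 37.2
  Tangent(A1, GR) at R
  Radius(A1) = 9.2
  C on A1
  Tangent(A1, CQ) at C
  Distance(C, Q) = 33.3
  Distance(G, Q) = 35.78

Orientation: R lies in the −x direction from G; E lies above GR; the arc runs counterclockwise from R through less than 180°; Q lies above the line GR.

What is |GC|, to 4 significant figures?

29.59

G is at the origin; GR is horizontal with |GR| = 37.2 and R on the −x side, so R = (-37.20, 0.000). Since A1 is tangent to GR there, ER ⟂ GR, so E = R + (0, 9.2) = (-37.20, 9.200). Since EC ⟂ CQ (tangency), |EQ| = √(9.2² + 33.3²) = 34.55 regardless of where C sits on A1. So Q lies on both circle(G, 35.78) and circle(E, 34.55); the above-GR intersection is Q = (-12.62, 33.48). C is the foot of the tangent from Q: C = (-29.22, 4.613).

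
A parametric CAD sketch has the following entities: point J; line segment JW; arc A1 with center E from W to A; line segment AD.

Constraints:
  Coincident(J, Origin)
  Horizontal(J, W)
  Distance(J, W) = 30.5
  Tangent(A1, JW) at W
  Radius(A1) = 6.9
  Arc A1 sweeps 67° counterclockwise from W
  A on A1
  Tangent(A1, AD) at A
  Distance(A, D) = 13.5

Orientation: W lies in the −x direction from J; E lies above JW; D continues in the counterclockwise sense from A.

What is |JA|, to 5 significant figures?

24.512

J is at the origin; J and W share the same y with |JW| = 30.5 and W on the −x side, so W = (-30.500, 0.0000). A1 meets JW tangentially, so EW is at right angles to JW, so E = W + (0, 6.9) = (-30.500, 6.9000). On A1, W sits at bearing -90° from E; a 67° counterclockwise sweep puts A at bearing -23°, so A = E + 6.9·(cos -23°, sin -23°) = (-24.149, 4.2040). Then |JA| = |A − J| = 24.512.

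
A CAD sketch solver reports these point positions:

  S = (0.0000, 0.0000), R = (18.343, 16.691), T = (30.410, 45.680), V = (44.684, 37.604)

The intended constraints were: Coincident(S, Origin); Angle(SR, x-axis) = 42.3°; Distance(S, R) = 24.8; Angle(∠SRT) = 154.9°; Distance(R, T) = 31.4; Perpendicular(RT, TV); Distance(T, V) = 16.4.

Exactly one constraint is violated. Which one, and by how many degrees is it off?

Perpendicular(RT, TV) — off by 6.90°.

S = (0.00, 0.00) ✓; SR at 42.30° ✓; |SR| = 24.80 ✓; ∠SRT = 154.9° ✓; |RT| = 31.40 ✓; ∠(RT, TV) = 96.90° ✗; |TV| = 16.40 ✓.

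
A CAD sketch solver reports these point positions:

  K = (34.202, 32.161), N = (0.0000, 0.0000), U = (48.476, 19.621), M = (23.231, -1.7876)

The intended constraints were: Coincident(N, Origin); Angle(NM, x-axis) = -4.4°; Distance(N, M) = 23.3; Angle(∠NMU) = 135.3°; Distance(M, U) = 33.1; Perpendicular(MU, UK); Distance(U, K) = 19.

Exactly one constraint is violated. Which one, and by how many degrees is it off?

Perpendicular(MU, UK) — off by 8.40°.

N = (0.00, 0.00) ✓; NM at -4.400° ✓; |NM| = 23.30 ✓; ∠NMU = 135.3° ✓; |MU| = 33.10 ✓; ∠(MU, UK) = 98.40° ✗; |UK| = 19.00 ✓.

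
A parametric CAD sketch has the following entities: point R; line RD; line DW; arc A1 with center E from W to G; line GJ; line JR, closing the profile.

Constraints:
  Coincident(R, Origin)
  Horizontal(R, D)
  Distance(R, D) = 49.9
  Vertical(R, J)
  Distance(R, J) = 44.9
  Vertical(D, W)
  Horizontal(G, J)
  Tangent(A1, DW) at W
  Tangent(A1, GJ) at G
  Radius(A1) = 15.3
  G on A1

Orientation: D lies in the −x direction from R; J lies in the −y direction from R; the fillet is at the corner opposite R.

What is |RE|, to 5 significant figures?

45.534

R is at the origin; RD is horizontal with |RD| = 49.9 and D on the −x side, so D = (-49.900, 0.0000). R and J share the same x with |RJ| = 44.9 and J on the −y side, so J = (0.0000, -44.900). The virtual corner opposite R is at (-49.900, -44.900). The tangent condition forces EW to be normal to DW and the tangent condition forces EG to be normal to GJ, with radius 15.3, so the center E sits 15.3 in from both sides at E = (-34.600, -29.600). Then |RE| = |E − R| = 45.534.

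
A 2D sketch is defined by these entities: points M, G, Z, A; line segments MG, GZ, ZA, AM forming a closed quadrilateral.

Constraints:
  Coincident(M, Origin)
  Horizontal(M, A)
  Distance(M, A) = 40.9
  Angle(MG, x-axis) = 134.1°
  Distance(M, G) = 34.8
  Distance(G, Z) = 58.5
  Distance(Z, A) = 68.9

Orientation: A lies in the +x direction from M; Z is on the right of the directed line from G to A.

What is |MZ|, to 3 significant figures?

38.6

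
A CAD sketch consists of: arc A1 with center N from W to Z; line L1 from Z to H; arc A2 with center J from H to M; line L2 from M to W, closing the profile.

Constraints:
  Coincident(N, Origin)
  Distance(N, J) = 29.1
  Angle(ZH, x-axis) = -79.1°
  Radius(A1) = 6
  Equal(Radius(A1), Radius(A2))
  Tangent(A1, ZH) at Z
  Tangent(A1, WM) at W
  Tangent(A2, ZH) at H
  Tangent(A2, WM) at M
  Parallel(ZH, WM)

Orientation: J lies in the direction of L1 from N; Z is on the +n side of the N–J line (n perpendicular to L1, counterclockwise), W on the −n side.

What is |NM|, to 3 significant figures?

29.7

The slot axis is L1's direction at -79.1°, so u = (cos -79.1°, sin -79.1°) = (0.189, -0.982) and n = (−sin -79.1°, cos -79.1°) = (0.982, 0.189). N is at the origin and J lies 29.1 along u from N, so J = 29.1·u = (5.50, -28.6). Tangency of A1 to both parallel lines with radius 6.0 puts Z and W at N ± 6.0·n: Z = (5.89, 1.13), W = (-5.89, -1.13). Equal radii place H and M the same way about J: H = J + 6.0·n = (11.4, -27.4), M = J − 6.0·n = (-0.389, -29.7). Then |NM| = |M − N| = 29.7.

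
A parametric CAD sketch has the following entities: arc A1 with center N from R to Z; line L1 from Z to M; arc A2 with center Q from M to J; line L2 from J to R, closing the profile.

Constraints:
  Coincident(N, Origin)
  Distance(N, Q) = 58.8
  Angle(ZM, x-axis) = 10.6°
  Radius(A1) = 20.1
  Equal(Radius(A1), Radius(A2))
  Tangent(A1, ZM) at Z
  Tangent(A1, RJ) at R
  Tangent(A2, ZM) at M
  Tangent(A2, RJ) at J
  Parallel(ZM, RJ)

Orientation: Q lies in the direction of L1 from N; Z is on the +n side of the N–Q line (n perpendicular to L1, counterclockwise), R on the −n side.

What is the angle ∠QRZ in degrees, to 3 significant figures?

71.1°

The slot axis is L1's direction at 10.6°, so u = (cos 10.6°, sin 10.6°) = (0.983, 0.184) and n = (−sin 10.6°, cos 10.6°) = (-0.184, 0.983). N is at the origin and Q lies 58.8 along u from N, so Q = 58.8·u = (57.8, 10.8). Tangency of A1 to both parallel lines with radius 20.1 puts Z and R at N ± 20.1·n: Z = (-3.70, 19.8), R = (3.70, -19.8). Then cos ∠QRZ = RQ·RZ / (|RQ||RZ|), giving 71.1°.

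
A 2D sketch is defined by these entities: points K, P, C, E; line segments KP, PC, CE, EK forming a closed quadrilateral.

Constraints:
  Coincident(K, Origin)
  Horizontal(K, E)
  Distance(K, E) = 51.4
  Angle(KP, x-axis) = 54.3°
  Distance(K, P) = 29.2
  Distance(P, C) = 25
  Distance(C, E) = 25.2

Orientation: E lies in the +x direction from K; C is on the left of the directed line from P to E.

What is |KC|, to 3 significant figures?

48.1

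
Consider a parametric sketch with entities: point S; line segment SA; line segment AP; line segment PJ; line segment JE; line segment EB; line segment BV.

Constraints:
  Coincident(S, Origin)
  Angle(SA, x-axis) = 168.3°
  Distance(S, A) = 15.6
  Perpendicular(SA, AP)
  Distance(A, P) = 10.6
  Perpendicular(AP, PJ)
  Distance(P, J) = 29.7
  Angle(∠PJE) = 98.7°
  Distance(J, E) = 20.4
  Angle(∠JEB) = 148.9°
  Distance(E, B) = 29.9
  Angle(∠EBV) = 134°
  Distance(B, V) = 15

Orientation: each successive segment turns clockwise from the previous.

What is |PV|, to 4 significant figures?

53.85

S is at the origin; SA runs at 168.3° with length 15.6, so A = (-15.28, 3.163). SA is perpendicular to AP, so AP runs at 78.30°; with |AP| = 10.6, P = (-13.13, 13.54). AP is perpendicular to PJ, so PJ runs at -11.70°; with |PJ| = 29.7, J = (15.96, 7.520). ∠PJE = 98.7° gives JE at -93.00° from the x-axis; with |JE| = 20.4, E = (14.89, -12.85). ∠JEB = 148.9° gives EB at -124.1° from the x-axis; with |EB| = 29.9, B = (-1.874, -37.61). ∠EBV = 134.0° gives BV at -170.1° from the x-axis; with |BV| = 15.0, V = (-16.65, -40.19). Then |PV| = |V − P| = 53.85.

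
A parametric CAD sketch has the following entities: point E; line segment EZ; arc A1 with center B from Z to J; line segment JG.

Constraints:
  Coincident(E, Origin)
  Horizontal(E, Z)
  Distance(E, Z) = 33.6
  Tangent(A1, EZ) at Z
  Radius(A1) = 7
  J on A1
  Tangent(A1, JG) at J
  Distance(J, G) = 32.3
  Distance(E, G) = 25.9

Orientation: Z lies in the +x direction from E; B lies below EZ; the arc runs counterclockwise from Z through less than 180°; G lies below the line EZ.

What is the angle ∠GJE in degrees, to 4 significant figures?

49.84°

Checks: |BJ| = 7.000 ✓; ∠(BJ, JG) = 90.00° ✓; |JG| = 32.30 ✓; |EG| = 25.90 ✓.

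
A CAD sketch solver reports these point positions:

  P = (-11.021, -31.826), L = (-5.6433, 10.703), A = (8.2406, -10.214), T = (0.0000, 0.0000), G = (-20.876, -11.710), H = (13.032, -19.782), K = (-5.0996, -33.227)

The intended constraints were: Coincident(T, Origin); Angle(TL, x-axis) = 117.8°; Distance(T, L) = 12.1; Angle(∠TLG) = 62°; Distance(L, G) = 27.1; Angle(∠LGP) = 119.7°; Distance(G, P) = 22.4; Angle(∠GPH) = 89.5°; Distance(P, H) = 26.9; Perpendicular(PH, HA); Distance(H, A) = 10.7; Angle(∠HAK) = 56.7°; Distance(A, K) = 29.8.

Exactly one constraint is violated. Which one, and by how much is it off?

Distance(A, K) = 29.8 — off by 3.20.

T = (0.00, 0.00) ✓; TL at 117.8° ✓; |TL| = 12.10 ✓; ∠TLG = 62.00° ✓; |LG| = 27.10 ✓; ∠LGP = 119.7° ✓; |GP| = 22.40 ✓; ∠GPH = 89.50° ✓; |PH| = 26.90 ✓; ∠(PH, HA) = 90.00° ✓; |HA| = 10.70 ✓; ∠HAK = 56.70° ✓; |AK| = 26.60 ✗.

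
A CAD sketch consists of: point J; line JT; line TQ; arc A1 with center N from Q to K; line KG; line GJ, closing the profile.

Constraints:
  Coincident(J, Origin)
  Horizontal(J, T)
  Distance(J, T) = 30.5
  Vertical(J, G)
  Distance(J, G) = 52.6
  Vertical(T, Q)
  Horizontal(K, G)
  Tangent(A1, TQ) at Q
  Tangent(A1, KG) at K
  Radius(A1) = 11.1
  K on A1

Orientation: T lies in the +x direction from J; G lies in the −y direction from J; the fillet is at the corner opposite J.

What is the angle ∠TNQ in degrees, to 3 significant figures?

75.0°

The virtual corner opposite J is at (30.5, -52.6). Tangency of A1 to TQ means the radius NQ is perpendicular to TQ and since A1 is tangent to KG there, NK ⟂ KG, with radius 11.1, so the center N sits 11.1 in from both sides at N = (19.4, -41.5). That places the tangent points at Q = (30.5, -41.5) on TQ and K = (19.4, -52.6) on KG. Then cos ∠TNQ = NT·NQ / (|NT||NQ|), giving 75.0°.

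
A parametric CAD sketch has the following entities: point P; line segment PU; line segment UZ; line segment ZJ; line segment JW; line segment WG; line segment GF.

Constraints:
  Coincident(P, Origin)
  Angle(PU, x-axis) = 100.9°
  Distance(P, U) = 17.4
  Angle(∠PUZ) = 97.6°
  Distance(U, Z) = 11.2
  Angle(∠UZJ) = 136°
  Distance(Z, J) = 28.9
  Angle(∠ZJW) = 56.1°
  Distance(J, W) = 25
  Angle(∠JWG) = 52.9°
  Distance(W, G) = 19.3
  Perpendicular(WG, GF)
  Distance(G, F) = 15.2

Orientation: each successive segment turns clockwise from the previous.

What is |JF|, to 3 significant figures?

6.35

P is at the origin; PU runs at 100.9° with length 17.4, so U = (-3.29, 17.1). ∠PUZ = 97.6° gives UZ at 18.5° from the x-axis; with |UZ| = 11.2, Z = (7.33, 20.6). ∠UZJ = 136.0° gives ZJ at -25.5° from the x-axis; with |ZJ| = 28.9, J = (33.4, 8.20). ∠ZJW = 56.1° gives JW at -149° from the x-axis; with |JW| = 25.0, W = (11.9, -4.53). ∠JWG = 52.9° gives WG at 83.5° from the x-axis; with |WG| = 19.3, G = (14.1, 14.6). WG ⟂ GF, so GF runs at -6.50°; with |GF| = 15.2, F = (29.2, 12.9). Then |JF| = |F − J| = 6.35.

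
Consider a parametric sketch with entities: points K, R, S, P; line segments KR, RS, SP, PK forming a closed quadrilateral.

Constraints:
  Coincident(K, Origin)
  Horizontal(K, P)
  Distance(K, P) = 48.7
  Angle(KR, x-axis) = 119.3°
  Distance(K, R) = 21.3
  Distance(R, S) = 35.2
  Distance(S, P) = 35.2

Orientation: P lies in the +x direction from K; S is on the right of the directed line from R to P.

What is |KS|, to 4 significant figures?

15.62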